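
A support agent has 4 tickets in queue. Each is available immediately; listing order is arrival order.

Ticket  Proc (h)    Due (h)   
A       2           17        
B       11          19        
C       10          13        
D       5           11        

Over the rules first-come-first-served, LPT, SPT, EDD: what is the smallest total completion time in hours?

54

FIFO (arrival order): A B C D.
A: 0→2
B: 2→13
C: 13→23
D: 23→28
Sum = 2+13+23+28 = 66.
LPT (decreasing processing time): B C D A.
B: 0→11
C: 11→21
D: 21→26
A: 26→28
Sum = 11+21+26+28 = 86.
SPT (increasing processing time): A D C B.
A: 0→2
D: 2→7
C: 7→17
B: 17→28
Sum = 2+7+17+28 = 54.
EDD (increasing due date): D C A B.
D: 0→5
C: 5→15
A: 15→17
B: 17→28
Sum = 5+15+17+28 = 65.
FIFO 66, LPT 86, SPT 54, EDD 65 → minimum 54.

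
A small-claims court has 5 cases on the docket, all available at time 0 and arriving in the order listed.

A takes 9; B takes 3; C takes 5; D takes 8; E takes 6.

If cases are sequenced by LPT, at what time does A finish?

9

LPT (decreasing processing time): A D E C B.
A: 0→9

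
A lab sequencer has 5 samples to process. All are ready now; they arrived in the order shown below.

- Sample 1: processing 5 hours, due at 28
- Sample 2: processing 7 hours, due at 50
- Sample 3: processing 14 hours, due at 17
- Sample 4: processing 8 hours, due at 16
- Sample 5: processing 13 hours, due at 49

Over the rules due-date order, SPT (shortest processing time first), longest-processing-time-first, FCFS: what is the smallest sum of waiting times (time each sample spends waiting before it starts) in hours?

EDD (increasing due date): Sample 4 Sample 3 Sample 1 Sample 5 Sample 2.
Sample 4: waits 0, runs 0→8
Sample 3: waits 8, runs 8→22
Sample 1: waits 22, runs 22→27
Sample 5: waits 27, runs 27→40
Sample 2: waits 40, runs 40→47
Sum = 0+8+22+27+40 = 97.
SPT (increasing processing time): Sample 1 Sample 2 Sample 4 Sample 5 Sample 3.
Sample 1: waits 0, runs 0→5
Sample 2: waits 5, runs 5→12
Sample 4: waits 12, runs 12→20
Sample 5: waits 20, runs 20→33
Sample 3: waits 33, runs 33→47
Sum = 0+5+12+20+33 = 70.
LPT (decreasing processing time): Sample 3 Sample 5 Sample 4 Sample 2 Sample 1.
Sample 3: waits 0, runs 0→14
Sample 5: waits 14, runs 14→27
Sample 4: waits 27, runs 27→35
Sample 2: waits 35, runs 35→42
Sample 1: waits 42, runs 42→47
Sum = 0+14+27+35+42 = 118.
FIFO (arrival order): Sample 1 Sample 2 Sample 3 Sample 4 Sample 5.
Sample 1: waits 0, runs 0→5
Sample 2: waits 5, runs 5→12
Sample 3: waits 12, runs 12→26
Sample 4: waits 26, runs 26→34
Sample 5: waits 34, runs 34→47
Sum = 0+5+12+26+34 = 77.
EDD 97, SPT 70, LPT 118, FIFO 77 → minimum 70.

70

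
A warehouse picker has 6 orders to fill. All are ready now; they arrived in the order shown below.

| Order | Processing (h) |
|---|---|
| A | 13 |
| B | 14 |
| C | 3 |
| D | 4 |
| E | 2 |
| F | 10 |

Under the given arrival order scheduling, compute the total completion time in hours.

186

FIFO (arrival order): A B C D E F.
A: 0→13
B: 13→27
C: 27→30
D: 30→34
E: 34→36
F: 36→46
Sum = 13+27+30+34+36+46 = 186.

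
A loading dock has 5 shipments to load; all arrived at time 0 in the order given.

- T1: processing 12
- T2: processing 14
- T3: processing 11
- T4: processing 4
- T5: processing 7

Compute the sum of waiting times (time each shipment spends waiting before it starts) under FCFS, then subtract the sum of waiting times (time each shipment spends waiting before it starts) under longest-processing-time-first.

-5

FIFO (arrival order): T1 T2 T3 T4 T5.
T1: waits 0, runs 0→12
T2: waits 12, runs 12→26
T3: waits 26, runs 26→37
T4: waits 37, runs 37→41
T5: waits 41, runs 41→48
Sum = 0+12+26+37+41 = 116.
LPT (decreasing processing time): T2 T1 T3 T5 T4.
T2: waits 0, runs 0→14
T1: waits 14, runs 14→26
T3: waits 26, runs 26→37
T5: waits 37, runs 37→44
T4: waits 44, runs 44→48
Sum = 0+14+26+37+44 = 121.
Difference = 116 − 121 = -5.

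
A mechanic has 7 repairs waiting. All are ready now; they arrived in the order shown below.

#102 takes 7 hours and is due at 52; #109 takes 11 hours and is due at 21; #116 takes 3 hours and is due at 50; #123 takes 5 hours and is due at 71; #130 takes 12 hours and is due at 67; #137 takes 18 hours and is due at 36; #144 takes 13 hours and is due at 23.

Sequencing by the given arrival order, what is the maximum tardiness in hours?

FIFO (arrival order): #102 #109 #116 #123 #130 #137 #144.
#102: 0→7, due 52, tardiness 0
#109: 7→18, due 21, tardiness 0
#116: 18→21, due 50, tardiness 0
#123: 21→26, due 71, tardiness 0
#130: 26→38, due 67, tardiness 0
#137: 38→56, due 36, tardiness 20
#144: 56→69, due 23, tardiness 46
Maximum = 46.

46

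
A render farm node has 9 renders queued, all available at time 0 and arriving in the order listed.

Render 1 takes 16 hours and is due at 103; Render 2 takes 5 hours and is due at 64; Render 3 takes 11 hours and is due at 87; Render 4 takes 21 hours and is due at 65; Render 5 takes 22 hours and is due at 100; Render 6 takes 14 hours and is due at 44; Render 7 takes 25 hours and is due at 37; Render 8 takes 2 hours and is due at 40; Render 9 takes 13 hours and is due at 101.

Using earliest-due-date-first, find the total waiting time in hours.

EDD (increasing due date): Render 7 Render 8 Render 6 Render 2 Render 4 Render 3 Render 5 Render 9 Render 1.
Render 7: waits 0, runs 0→25
Render 8: waits 25, runs 25→27
Render 6: waits 27, runs 27→41
Render 2: waits 41, runs 41→46
Render 4: waits 46, runs 46→67
Render 3: waits 67, runs 67→78
Render 5: waits 78, runs 78→100
Render 9: waits 100, runs 100→113
Render 1: waits 113, runs 113→129
Sum = 0+25+27+41+46+67+78+100+113 = 497.

497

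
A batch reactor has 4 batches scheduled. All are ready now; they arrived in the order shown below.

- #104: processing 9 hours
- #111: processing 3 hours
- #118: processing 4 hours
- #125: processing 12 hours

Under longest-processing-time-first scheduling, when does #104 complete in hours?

21

LPT (decreasing processing time): #125 #104 #118 #111.
#125: 0→12
#104: 12→21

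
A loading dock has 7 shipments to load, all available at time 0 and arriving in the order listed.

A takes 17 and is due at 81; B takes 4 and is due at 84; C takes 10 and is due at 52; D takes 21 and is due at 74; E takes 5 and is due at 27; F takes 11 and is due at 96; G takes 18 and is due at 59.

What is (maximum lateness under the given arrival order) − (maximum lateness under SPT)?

18

FIFO (arrival order): A B C D E F G.
A: 0→17, due 81, lateness -64
B: 17→21, due 84, lateness -63
C: 21→31, due 52, lateness -21
D: 31→52, due 74, lateness -22
E: 52→57, due 27, lateness 30
F: 57→68, due 96, lateness -28
G: 68→86, due 59, lateness 27
Maximum = 30.
SPT (increasing processing time): B E C F A G D.
B: 0→4, due 84, lateness -80
E: 4→9, due 27, lateness -18
C: 9→19, due 52, lateness -33
F: 19→30, due 96, lateness -66
A: 30→47, due 81, lateness -34
G: 47→65, due 59, lateness 6
D: 65→86, due 74, lateness 12
Maximum = 12.
Difference = 30 − 12 = 18.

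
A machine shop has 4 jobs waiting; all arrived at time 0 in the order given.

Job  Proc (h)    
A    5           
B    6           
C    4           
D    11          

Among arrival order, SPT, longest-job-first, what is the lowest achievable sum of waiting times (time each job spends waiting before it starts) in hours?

FIFO (arrival order): A B C D.
A: waits 0, runs 0→5
B: waits 5, runs 5→11
C: waits 11, runs 11→15
D: waits 15, runs 15→26
Sum = 0+5+11+15 = 31.
SPT (increasing processing time): C A B D.
C: waits 0, runs 0→4
A: waits 4, runs 4→9
B: waits 9, runs 9→15
D: waits 15, runs 15→26
Sum = 0+4+9+15 = 28.
LPT (decreasing processing time): D B A C.
D: waits 0, runs 0→11
B: waits 11, runs 11→17
A: waits 17, runs 17→22
C: waits 22, runs 22→26
Sum = 0+11+17+22 = 50.
FIFO 31, SPT 28, LPT 50 → minimum 28.

28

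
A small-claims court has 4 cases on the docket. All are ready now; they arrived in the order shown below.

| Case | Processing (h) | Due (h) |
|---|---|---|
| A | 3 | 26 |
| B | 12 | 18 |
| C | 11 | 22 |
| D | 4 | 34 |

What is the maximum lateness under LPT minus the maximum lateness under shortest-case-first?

LPT (decreasing processing time): B C D A.
B: 0→12, due 18, lateness -6
C: 12→23, due 22, lateness 1
D: 23→27, due 34, lateness -7
A: 27→30, due 26, lateness 4
Maximum = 4.
SPT (increasing processing time): A D C B.
A: 0→3, due 26, lateness -23
D: 3→7, due 34, lateness -27
C: 7→18, due 22, lateness -4
B: 18→30, due 18, lateness 12
Maximum = 12.
Difference = 4 − 12 = -8.

-8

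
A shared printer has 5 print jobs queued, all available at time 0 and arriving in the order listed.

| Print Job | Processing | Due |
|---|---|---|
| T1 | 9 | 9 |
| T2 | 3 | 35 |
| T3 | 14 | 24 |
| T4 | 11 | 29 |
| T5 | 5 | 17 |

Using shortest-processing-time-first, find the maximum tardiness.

SPT (increasing processing time): T2 T5 T1 T4 T3.
T2: 0→3, due 35, tardiness 0
T5: 3→8, due 17, tardiness 0
T1: 8→17, due 9, tardiness 8
T4: 17→28, due 29, tardiness 0
T3: 28→42, due 24, tardiness 18
Maximum = 18.

18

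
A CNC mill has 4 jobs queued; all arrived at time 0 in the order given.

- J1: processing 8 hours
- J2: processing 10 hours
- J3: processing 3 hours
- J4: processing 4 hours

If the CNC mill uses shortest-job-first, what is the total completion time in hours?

50

SPT (increasing processing time): J3 J4 J1 J2.
J3: 0→3
J4: 3→7
J1: 7→15
J2: 15→25
Sum = 3+7+15+25 = 50.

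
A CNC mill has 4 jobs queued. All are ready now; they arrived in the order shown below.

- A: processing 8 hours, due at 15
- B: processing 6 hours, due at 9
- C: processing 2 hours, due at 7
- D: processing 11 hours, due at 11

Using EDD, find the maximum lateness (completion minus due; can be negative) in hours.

EDD (increasing due date): C B D A.
C: 0→2, due 7, lateness -5
B: 2→8, due 9, lateness -1
D: 8→19, due 11, lateness 8
A: 19→27, due 15, lateness 12
Maximum = 12.

12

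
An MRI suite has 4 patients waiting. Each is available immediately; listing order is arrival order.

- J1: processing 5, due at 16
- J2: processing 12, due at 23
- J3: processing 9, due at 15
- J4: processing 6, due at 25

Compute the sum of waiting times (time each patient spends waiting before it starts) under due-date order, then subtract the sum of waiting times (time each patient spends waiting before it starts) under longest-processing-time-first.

EDD (increasing due date): J3 J1 J2 J4.
J3: waits 0, runs 0→9
J1: waits 9, runs 9→14
J2: waits 14, runs 14→26
J4: waits 26, runs 26→32
Sum = 0+9+14+26 = 49.
LPT (decreasing processing time): J2 J3 J4 J1.
J2: waits 0, runs 0→12
J3: waits 12, runs 12→21
J4: waits 21, runs 21→27
J1: waits 27, runs 27→32
Sum = 0+12+21+27 = 60.
Difference = 49 − 60 = -11.

-11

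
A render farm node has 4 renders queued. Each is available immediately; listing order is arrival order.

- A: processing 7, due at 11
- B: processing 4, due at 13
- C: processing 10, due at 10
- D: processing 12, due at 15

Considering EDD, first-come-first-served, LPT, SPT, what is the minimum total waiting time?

36

EDD (increasing due date): C A B D.
C: waits 0, runs 0→10
A: waits 10, runs 10→17
B: waits 17, runs 17→21
D: waits 21, runs 21→33
Sum = 0+10+17+21 = 48.
FIFO (arrival order): A B C D.
A: waits 0, runs 0→7
B: waits 7, runs 7→11
C: waits 11, runs 11→21
D: waits 21, runs 21→33
Sum = 0+7+11+21 = 39.
LPT (decreasing processing time): D C A B.
D: waits 0, runs 0→12
C: waits 12, runs 12→22
A: waits 22, runs 22→29
B: waits 29, runs 29→33
Sum = 0+12+22+29 = 63.
SPT (increasing processing time): B A C D.
B: waits 0, runs 0→4
A: waits 4, runs 4→11
C: waits 11, runs 11→21
D: waits 21, runs 21→33
Sum = 0+4+11+21 = 36.
EDD 48, FIFO 39, LPT 63, SPT 36 → minimum 36.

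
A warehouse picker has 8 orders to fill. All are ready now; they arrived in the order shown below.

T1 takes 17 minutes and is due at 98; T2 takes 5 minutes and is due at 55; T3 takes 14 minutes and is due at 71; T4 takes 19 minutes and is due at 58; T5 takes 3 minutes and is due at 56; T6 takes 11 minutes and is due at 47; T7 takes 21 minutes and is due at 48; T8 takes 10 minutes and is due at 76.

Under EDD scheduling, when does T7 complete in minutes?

EDD (increasing due date): T6 T7 T2 T5 T4 T3 T8 T1.
T6: 0→11
T7: 11→32

32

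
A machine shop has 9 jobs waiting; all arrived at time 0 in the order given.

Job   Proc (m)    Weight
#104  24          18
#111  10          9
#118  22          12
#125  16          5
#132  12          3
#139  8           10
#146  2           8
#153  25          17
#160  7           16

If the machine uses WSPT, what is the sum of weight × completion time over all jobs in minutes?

4907

WSPT (decreasing weight/processing-time ratio): #146 #160 #139 #111 #104 #153 #118 #125 #132.
#146: finishes 2, weight 8, w·C = 16
#160: finishes 9, weight 16, w·C = 144
#139: finishes 17, weight 10, w·C = 170
#111: finishes 27, weight 9, w·C = 243
#104: finishes 51, weight 18, w·C = 918
#153: finishes 76, weight 17, w·C = 1292
#118: finishes 98, weight 12, w·C = 1176
#125: finishes 114, weight 5, w·C = 570
#132: finishes 126, weight 3, w·C = 378
Sum = 16+144+170+243+918+1292+1176+570+378 = 4907.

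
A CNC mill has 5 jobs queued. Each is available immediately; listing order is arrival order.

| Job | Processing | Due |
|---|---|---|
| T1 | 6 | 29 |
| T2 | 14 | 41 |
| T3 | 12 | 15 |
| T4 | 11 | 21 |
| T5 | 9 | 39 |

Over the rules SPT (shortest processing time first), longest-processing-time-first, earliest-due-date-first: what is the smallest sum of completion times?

SPT (increasing processing time): T1 T5 T4 T3 T2.
T1: 0→6
T5: 6→15
T4: 15→26
T3: 26→38
T2: 38→52
Sum = 6+15+26+38+52 = 137.
LPT (decreasing processing time): T2 T3 T4 T5 T1.
T2: 0→14
T3: 14→26
T4: 26→37
T5: 37→46
T1: 46→52
Sum = 14+26+37+46+52 = 175.
EDD (increasing due date): T3 T4 T1 T5 T2.
T3: 0→12
T4: 12→23
T1: 23→29
T5: 29→38
T2: 38→52
Sum = 12+23+29+38+52 = 154.
SPT 137, LPT 175, EDD 154 → minimum 137.

137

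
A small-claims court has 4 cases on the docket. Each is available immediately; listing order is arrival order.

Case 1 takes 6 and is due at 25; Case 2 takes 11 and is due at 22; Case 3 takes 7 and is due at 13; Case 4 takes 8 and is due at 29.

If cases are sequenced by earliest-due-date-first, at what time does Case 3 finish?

7

EDD (increasing due date): Case 3 Case 2 Case 1 Case 4.
Case 3: 0→7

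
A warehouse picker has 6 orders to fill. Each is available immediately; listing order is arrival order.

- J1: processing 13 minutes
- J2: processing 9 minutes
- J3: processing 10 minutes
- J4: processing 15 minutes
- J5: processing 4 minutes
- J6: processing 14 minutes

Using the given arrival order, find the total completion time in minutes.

FIFO (arrival order): J1 J2 J3 J4 J5 J6.
J1: 0→13
J2: 13→22
J3: 22→32
J4: 32→47
J5: 47→51
J6: 51→65
Sum = 13+22+32+47+51+65 = 230.

230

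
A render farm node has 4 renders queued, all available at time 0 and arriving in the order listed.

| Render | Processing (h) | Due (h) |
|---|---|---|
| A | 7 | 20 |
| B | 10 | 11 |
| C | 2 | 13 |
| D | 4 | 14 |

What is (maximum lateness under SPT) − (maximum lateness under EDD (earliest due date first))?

9

SPT (increasing processing time): C D A B.
C: 0→2, due 13, lateness -11
D: 2→6, due 14, lateness -8
A: 6→13, due 20, lateness -7
B: 13→23, due 11, lateness 12
Maximum = 12.
EDD (increasing due date): B C D A.
B: 0→10, due 11, lateness -1
C: 10→12, due 13, lateness -1
D: 12→16, due 14, lateness 2
A: 16→23, due 20, lateness 3
Maximum = 3.
Difference = 12 − 3 = 9.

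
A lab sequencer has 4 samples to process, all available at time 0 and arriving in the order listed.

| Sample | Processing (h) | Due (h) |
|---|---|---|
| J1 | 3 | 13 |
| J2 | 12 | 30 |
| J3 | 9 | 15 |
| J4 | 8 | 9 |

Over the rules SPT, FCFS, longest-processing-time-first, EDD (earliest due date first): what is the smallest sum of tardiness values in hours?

7

SPT (increasing processing time): J1 J4 J3 J2.
J1: 0→3, due 13, tardiness 0
J4: 3→11, due 9, tardiness 2
J3: 11→20, due 15, tardiness 5
J2: 20→32, due 30, tardiness 2
Sum = 0+2+5+2 = 9.
FIFO (arrival order): J1 J2 J3 J4.
J1: 0→3, due 13, tardiness 0
J2: 3→15, due 30, tardiness 0
J3: 15→24, due 15, tardiness 9
J4: 24→32, due 9, tardiness 23
Sum = 0+0+9+23 = 32.
LPT (decreasing processing time): J2 J3 J4 J1.
J2: 0→12, due 30, tardiness 0
J3: 12→21, due 15, tardiness 6
J4: 21→29, due 9, tardiness 20
J1: 29→32, due 13, tardiness 19
Sum = 0+6+20+19 = 45.
EDD (increasing due date): J4 J1 J3 J2.
J4: 0→8, due 9, tardiness 0
J1: 8→11, due 13, tardiness 0
J3: 11→20, due 15, tardiness 5
J2: 20→32, due 30, tardiness 2
Sum = 0+0+5+2 = 7.
SPT 9, FIFO 32, LPT 45, EDD 7 → minimum 7.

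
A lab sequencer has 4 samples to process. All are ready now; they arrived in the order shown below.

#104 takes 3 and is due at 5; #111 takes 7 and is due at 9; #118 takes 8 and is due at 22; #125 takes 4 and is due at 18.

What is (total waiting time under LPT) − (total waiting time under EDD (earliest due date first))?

15

LPT (decreasing processing time): #118 #111 #125 #104.
#118: waits 0, runs 0→8
#111: waits 8, runs 8→15
#125: waits 15, runs 15→19
#104: waits 19, runs 19→22
Sum = 0+8+15+19 = 42.
EDD (increasing due date): #104 #111 #125 #118.
#104: waits 0, runs 0→3
#111: waits 3, runs 3→10
#125: waits 10, runs 10→14
#118: waits 14, runs 14→22
Sum = 0+3+10+14 = 27.
Difference = 42 − 27 = 15.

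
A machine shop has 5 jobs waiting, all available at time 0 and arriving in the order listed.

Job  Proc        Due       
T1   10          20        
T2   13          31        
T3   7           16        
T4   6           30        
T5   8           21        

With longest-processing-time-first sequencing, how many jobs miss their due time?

LPT (decreasing processing time): T2 T1 T5 T3 T4.
T2: 0→13, due 31, tardiness 0
T1: 13→23, due 20, tardiness 3
T5: 23→31, due 21, tardiness 10
T3: 31→38, due 16, tardiness 22
T4: 38→44, due 30, tardiness 14
Late jobs: 4.

4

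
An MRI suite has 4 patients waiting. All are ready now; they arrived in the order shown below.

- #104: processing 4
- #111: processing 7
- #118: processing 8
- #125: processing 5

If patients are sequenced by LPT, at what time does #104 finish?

24

LPT (decreasing processing time): #118 #111 #125 #104.
#118: 0→8
#111: 8→15
#125: 15→20
#104: 20→24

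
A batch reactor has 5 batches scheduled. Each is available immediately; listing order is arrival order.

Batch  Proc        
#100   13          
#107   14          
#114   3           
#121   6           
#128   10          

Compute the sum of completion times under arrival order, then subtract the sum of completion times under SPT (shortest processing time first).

43

FIFO (arrival order): #100 #107 #114 #121 #128.
#100: 0→13
#107: 13→27
#114: 27→30
#121: 30→36
#128: 36→46
Sum = 13+27+30+36+46 = 152.
SPT (increasing processing time): #114 #121 #128 #100 #107.
#114: 0→3
#121: 3→9
#128: 9→19
#100: 19→32
#107: 32→46
Sum = 3+9+19+32+46 = 109.
Difference = 152 − 109 = 43.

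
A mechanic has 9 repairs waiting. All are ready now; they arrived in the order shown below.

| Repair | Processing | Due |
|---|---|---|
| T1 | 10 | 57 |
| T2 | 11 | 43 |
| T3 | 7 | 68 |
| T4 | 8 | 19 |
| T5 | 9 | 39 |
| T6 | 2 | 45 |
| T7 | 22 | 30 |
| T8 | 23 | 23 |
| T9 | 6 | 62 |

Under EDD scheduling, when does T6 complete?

EDD (increasing due date): T4 T8 T7 T5 T2 T6 T1 T9 T3.
T4: 0→8
T8: 8→31
T7: 31→53
T5: 53→62
T2: 62→73
T6: 73→75

75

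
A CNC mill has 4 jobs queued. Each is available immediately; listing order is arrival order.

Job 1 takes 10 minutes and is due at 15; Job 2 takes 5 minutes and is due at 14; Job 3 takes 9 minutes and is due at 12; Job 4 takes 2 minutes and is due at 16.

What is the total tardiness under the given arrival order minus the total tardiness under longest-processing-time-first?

FIFO (arrival order): Job 1 Job 2 Job 3 Job 4.
Job 1: 0→10, due 15, tardiness 0
Job 2: 10→15, due 14, tardiness 1
Job 3: 15→24, due 12, tardiness 12
Job 4: 24→26, due 16, tardiness 10
Sum = 0+1+12+10 = 23.
LPT (decreasing processing time): Job 1 Job 3 Job 2 Job 4.
Job 1: 0→10, due 15, tardiness 0
Job 3: 10→19, due 12, tardiness 7
Job 2: 19→24, due 14, tardiness 10
Job 4: 24→26, due 16, tardiness 10
Sum = 0+7+10+10 = 27.
Difference = 23 − 27 = -4.

-4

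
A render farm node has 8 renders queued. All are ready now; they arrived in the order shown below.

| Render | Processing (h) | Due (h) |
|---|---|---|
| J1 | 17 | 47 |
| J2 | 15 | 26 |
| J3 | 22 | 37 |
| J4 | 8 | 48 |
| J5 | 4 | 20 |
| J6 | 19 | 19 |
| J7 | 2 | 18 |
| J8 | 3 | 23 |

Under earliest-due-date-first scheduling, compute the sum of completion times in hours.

356

EDD (increasing due date): J7 J6 J5 J8 J2 J3 J1 J4.
J7: 0→2
J6: 2→21
J5: 21→25
J8: 25→28
J2: 28→43
J3: 43→65
J1: 65→82
J4: 82→90
Sum = 2+21+25+28+43+65+82+90 = 356.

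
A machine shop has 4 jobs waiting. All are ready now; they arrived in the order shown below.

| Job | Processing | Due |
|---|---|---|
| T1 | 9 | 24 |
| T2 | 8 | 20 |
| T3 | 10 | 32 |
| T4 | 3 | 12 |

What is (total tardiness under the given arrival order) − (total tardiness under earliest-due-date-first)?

FIFO (arrival order): T1 T2 T3 T4.
T1: 0→9, due 24, tardiness 0
T2: 9→17, due 20, tardiness 0
T3: 17→27, due 32, tardiness 0
T4: 27→30, due 12, tardiness 18
Sum = 0+0+0+18 = 18.
EDD (increasing due date): T4 T2 T1 T3.
T4: 0→3, due 12, tardiness 0
T2: 3→11, due 20, tardiness 0
T1: 11→20, due 24, tardiness 0
T3: 20→30, due 32, tardiness 0
Sum = 0+0+0+0 = 0.
Difference = 18 − 0 = 18.

18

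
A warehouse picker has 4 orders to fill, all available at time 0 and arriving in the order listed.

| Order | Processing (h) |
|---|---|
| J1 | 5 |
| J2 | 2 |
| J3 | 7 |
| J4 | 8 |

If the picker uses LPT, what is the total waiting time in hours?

43

LPT (decreasing processing time): J4 J3 J1 J2.
J4: waits 0, runs 0→8
J3: waits 8, runs 8→15
J1: waits 15, runs 15→20
J2: waits 20, runs 20→22
Sum = 0+8+15+20 = 43.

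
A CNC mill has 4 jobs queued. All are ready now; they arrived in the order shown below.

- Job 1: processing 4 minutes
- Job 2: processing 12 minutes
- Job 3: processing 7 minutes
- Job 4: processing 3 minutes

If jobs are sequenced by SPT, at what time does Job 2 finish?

26

SPT (increasing processing time): Job 4 Job 1 Job 3 Job 2.
Job 4: 0→3
Job 1: 3→7
Job 3: 7→14
Job 2: 14→26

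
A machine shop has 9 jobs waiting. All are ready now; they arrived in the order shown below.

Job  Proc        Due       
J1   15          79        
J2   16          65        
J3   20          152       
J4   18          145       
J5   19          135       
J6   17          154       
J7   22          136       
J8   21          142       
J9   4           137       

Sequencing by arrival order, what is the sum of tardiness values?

FIFO (arrival order): J1 J2 J3 J4 J5 J6 J7 J8 J9.
J1: 0→15, due 79, tardiness 0
J2: 15→31, due 65, tardiness 0
J3: 31→51, due 152, tardiness 0
J4: 51→69, due 145, tardiness 0
J5: 69→88, due 135, tardiness 0
J6: 88→105, due 154, tardiness 0
J7: 105→127, due 136, tardiness 0
J8: 127→148, due 142, tardiness 6
J9: 148→152, due 137, tardiness 15
Sum = 0+0+0+0+0+0+0+6+15 = 21.

21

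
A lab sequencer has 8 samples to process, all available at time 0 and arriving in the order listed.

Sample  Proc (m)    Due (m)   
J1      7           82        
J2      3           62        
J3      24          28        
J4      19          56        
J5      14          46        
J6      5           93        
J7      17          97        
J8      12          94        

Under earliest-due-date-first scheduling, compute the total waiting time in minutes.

402

EDD (increasing due date): J3 J5 J4 J2 J1 J6 J8 J7.
J3: waits 0, runs 0→24
J5: waits 24, runs 24→38
J4: waits 38, runs 38→57
J2: waits 57, runs 57→60
J1: waits 60, runs 60→67
J6: waits 67, runs 67→72
J8: waits 72, runs 72→84
J7: waits 84, runs 84→101
Sum = 0+24+38+57+60+67+72+84 = 402.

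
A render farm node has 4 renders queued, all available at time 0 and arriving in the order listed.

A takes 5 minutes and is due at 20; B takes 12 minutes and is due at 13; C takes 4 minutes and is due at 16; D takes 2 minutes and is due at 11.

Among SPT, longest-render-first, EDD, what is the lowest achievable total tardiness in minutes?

SPT (increasing processing time): D C A B.
D: 0→2, due 11, tardiness 0
C: 2→6, due 16, tardiness 0
A: 6→11, due 20, tardiness 0
B: 11→23, due 13, tardiness 10
Sum = 0+0+0+10 = 10.
LPT (decreasing processing time): B A C D.
B: 0→12, due 13, tardiness 0
A: 12→17, due 20, tardiness 0
C: 17→21, due 16, tardiness 5
D: 21→23, due 11, tardiness 12
Sum = 0+0+5+12 = 17.
EDD (increasing due date): D B C A.
D: 0→2, due 11, tardiness 0
B: 2→14, due 13, tardiness 1
C: 14→18, due 16, tardiness 2
A: 18→23, due 20, tardiness 3
Sum = 0+1+2+3 = 6.
SPT 10, LPT 17, EDD 6 → minimum 6.

6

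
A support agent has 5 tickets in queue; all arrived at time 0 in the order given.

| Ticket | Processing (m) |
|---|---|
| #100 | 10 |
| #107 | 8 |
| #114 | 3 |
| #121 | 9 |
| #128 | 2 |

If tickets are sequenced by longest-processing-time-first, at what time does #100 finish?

10

LPT (decreasing processing time): #100 #121 #107 #114 #128.
#100: 0→10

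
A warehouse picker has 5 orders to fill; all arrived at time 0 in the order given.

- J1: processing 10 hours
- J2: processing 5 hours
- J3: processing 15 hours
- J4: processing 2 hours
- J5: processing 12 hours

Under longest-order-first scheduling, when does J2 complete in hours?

42

LPT (decreasing processing time): J3 J5 J1 J2 J4.
J3: 0→15
J5: 15→27
J1: 27→37
J2: 37→42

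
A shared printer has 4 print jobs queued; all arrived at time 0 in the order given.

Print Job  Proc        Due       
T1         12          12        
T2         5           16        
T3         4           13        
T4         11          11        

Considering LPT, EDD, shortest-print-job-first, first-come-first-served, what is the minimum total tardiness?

LPT (decreasing processing time): T1 T4 T2 T3.
T1: 0→12, due 12, tardiness 0
T4: 12→23, due 11, tardiness 12
T2: 23→28, due 16, tardiness 12
T3: 28→32, due 13, tardiness 19
Sum = 0+12+12+19 = 43.
EDD (increasing due date): T4 T1 T3 T2.
T4: 0→11, due 11, tardiness 0
T1: 11→23, due 12, tardiness 11
T3: 23→27, due 13, tardiness 14
T2: 27→32, due 16, tardiness 16
Sum = 0+11+14+16 = 41.
SPT (increasing processing time): T3 T2 T4 T1.
T3: 0→4, due 13, tardiness 0
T2: 4→9, due 16, tardiness 0
T4: 9→20, due 11, tardiness 9
T1: 20→32, due 12, tardiness 20
Sum = 0+0+9+20 = 29.
FIFO (arrival order): T1 T2 T3 T4.
T1: 0→12, due 12, tardiness 0
T2: 12→17, due 16, tardiness 1
T3: 17→21, due 13, tardiness 8
T4: 21→32, due 11, tardiness 21
Sum = 0+1+8+21 = 30.
LPT 43, EDD 41, SPT 29, FIFO 30 → minimum 29.

29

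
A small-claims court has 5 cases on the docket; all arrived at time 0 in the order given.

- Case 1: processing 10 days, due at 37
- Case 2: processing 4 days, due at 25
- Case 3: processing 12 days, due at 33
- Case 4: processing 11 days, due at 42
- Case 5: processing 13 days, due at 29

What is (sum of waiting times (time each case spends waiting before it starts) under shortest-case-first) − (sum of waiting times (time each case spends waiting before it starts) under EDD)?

SPT (increasing processing time): Case 2 Case 1 Case 4 Case 3 Case 5.
Case 2: waits 0, runs 0→4
Case 1: waits 4, runs 4→14
Case 4: waits 14, runs 14→25
Case 3: waits 25, runs 25→37
Case 5: waits 37, runs 37→50
Sum = 0+4+14+25+37 = 80.
EDD (increasing due date): Case 2 Case 5 Case 3 Case 1 Case 4.
Case 2: waits 0, runs 0→4
Case 5: waits 4, runs 4→17
Case 3: waits 17, runs 17→29
Case 1: waits 29, runs 29→39
Case 4: waits 39, runs 39→50
Sum = 0+4+17+29+39 = 89.
Difference = 80 − 89 = -9.

-9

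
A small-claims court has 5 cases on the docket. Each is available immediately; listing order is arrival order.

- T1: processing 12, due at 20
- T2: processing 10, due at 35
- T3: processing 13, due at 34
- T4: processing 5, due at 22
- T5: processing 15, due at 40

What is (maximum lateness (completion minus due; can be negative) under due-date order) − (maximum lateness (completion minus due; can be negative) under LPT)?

EDD (increasing due date): T1 T4 T3 T2 T5.
T1: 0→12, due 20, lateness -8
T4: 12→17, due 22, lateness -5
T3: 17→30, due 34, lateness -4
T2: 30→40, due 35, lateness 5
T5: 40→55, due 40, lateness 15
Maximum = 15.
LPT (decreasing processing time): T5 T3 T1 T2 T4.
T5: 0→15, due 40, lateness -25
T3: 15→28, due 34, lateness -6
T1: 28→40, due 20, lateness 20
T2: 40→50, due 35, lateness 15
T4: 50→55, due 22, lateness 33
Maximum = 33.
Difference = 15 − 33 = -18.

-18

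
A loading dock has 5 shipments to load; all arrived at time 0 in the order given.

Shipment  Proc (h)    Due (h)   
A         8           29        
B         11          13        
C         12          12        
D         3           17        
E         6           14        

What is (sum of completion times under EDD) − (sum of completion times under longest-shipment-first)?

-7

EDD (increasing due date): C B E D A.
C: 0→12
B: 12→23
E: 23→29
D: 29→32
A: 32→40
Sum = 12+23+29+32+40 = 136.
LPT (decreasing processing time): C B A E D.
C: 0→12
B: 12→23
A: 23→31
E: 31→37
D: 37→40
Sum = 12+23+31+37+40 = 143.
Difference = 136 − 143 = -7.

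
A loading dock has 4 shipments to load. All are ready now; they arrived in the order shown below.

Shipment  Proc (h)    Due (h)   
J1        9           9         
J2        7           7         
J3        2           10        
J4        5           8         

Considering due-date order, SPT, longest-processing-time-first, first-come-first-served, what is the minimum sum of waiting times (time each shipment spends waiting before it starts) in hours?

EDD (increasing due date): J2 J4 J1 J3.
J2: waits 0, runs 0→7
J4: waits 7, runs 7→12
J1: waits 12, runs 12→21
J3: waits 21, runs 21→23
Sum = 0+7+12+21 = 40.
SPT (increasing processing time): J3 J4 J2 J1.
J3: waits 0, runs 0→2
J4: waits 2, runs 2→7
J2: waits 7, runs 7→14
J1: waits 14, runs 14→23
Sum = 0+2+7+14 = 23.
LPT (decreasing processing time): J1 J2 J4 J3.
J1: waits 0, runs 0→9
J2: waits 9, runs 9→16
J4: waits 16, runs 16→21
J3: waits 21, runs 21→23
Sum = 0+9+16+21 = 46.
FIFO (arrival order): J1 J2 J3 J4.
J1: waits 0, runs 0→9
J2: waits 9, runs 9→16
J3: waits 16, runs 16→18
J4: waits 18, runs 18→23
Sum = 0+9+16+18 = 43.
EDD 40, SPT 23, LPT 46, FIFO 43 → minimum 23.

23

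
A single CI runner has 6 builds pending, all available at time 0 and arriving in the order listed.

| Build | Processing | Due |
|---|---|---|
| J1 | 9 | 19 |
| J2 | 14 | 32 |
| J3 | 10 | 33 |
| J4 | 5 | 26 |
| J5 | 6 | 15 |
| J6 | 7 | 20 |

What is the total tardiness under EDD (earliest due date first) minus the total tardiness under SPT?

-1

EDD (increasing due date): J5 J1 J6 J4 J2 J3.
J5: 0→6, due 15, tardiness 0
J1: 6→15, due 19, tardiness 0
J6: 15→22, due 20, tardiness 2
J4: 22→27, due 26, tardiness 1
J2: 27→41, due 32, tardiness 9
J3: 41→51, due 33, tardiness 18
Sum = 0+0+2+1+9+18 = 30.
SPT (increasing processing time): J4 J5 J6 J1 J3 J2.
J4: 0→5, due 26, tardiness 0
J5: 5→11, due 15, tardiness 0
J6: 11→18, due 20, tardiness 0
J1: 18→27, due 19, tardiness 8
J3: 27→37, due 33, tardiness 4
J2: 37→51, due 32, tardiness 19
Sum = 0+0+0+8+4+19 = 31.
Difference = 30 − 31 = -1.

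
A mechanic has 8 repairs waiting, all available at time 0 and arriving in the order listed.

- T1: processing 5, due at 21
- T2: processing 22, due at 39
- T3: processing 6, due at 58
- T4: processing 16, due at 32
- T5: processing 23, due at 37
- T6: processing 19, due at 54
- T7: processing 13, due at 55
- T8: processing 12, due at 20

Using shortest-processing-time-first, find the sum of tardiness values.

173

SPT (increasing processing time): T1 T3 T8 T7 T4 T6 T2 T5.
T1: 0→5, due 21, tardiness 0
T3: 5→11, due 58, tardiness 0
T8: 11→23, due 20, tardiness 3
T7: 23→36, due 55, tardiness 0
T4: 36→52, due 32, tardiness 20
T6: 52→71, due 54, tardiness 17
T2: 71→93, due 39, tardiness 54
T5: 93→116, due 37, tardiness 79
Sum = 0+0+3+0+20+17+54+79 = 173.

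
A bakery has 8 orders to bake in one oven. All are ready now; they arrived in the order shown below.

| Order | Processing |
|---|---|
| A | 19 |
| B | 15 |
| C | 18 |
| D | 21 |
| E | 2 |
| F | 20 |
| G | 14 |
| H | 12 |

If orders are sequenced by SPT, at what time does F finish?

SPT (increasing processing time): E H G B C A F D.
E: 0→2
H: 2→14
G: 14→28
B: 28→43
C: 43→61
A: 61→80
F: 80→100

100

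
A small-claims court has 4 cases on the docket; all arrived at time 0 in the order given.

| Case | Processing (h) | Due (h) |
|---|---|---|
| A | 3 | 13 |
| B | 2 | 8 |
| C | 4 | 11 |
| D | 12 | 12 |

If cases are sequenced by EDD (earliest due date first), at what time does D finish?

EDD (increasing due date): B C D A.
B: 0→2
C: 2→6
D: 6→18

18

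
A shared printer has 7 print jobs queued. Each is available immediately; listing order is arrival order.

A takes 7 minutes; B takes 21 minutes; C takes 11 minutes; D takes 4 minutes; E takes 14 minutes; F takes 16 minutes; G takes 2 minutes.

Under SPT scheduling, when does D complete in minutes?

6

SPT (increasing processing time): G D A C E F B.
G: 0→2
D: 2→6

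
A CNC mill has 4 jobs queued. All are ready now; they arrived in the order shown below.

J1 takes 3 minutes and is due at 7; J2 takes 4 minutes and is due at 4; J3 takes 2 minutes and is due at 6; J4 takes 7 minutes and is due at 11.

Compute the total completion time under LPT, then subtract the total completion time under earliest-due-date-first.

13

LPT (decreasing processing time): J4 J2 J1 J3.
J4: 0→7
J2: 7→11
J1: 11→14
J3: 14→16
Sum = 7+11+14+16 = 48.
EDD (increasing due date): J2 J3 J1 J4.
J2: 0→4
J3: 4→6
J1: 6→9
J4: 9→16
Sum = 4+6+9+16 = 35.
Difference = 48 − 35 = 13.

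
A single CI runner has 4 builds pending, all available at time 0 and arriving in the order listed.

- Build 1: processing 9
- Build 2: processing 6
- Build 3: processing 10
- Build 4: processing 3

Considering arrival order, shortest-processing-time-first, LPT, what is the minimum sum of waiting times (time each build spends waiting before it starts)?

FIFO (arrival order): Build 1 Build 2 Build 3 Build 4.
Build 1: waits 0, runs 0→9
Build 2: waits 9, runs 9→15
Build 3: waits 15, runs 15→25
Build 4: waits 25, runs 25→28
Sum = 0+9+15+25 = 49.
SPT (increasing processing time): Build 4 Build 2 Build 1 Build 3.
Build 4: waits 0, runs 0→3
Build 2: waits 3, runs 3→9
Build 1: waits 9, runs 9→18
Build 3: waits 18, runs 18→28
Sum = 0+3+9+18 = 30.
LPT (decreasing processing time): Build 3 Build 1 Build 2 Build 4.
Build 3: waits 0, runs 0→10
Build 1: waits 10, runs 10→19
Build 2: waits 19, runs 19→25
Build 4: waits 25, runs 25→28
Sum = 0+10+19+25 = 54.
FIFO 49, SPT 30, LPT 54 → minimum 30.

30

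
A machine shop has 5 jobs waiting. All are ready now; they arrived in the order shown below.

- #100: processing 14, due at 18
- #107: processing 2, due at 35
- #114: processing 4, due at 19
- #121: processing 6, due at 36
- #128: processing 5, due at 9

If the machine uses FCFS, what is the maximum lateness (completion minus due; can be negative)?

22

FIFO (arrival order): #100 #107 #114 #121 #128.
#100: 0→14, due 18, lateness -4
#107: 14→16, due 35, lateness -19
#114: 16→20, due 19, lateness 1
#121: 20→26, due 36, lateness -10
#128: 26→31, due 9, lateness 22
Maximum = 22.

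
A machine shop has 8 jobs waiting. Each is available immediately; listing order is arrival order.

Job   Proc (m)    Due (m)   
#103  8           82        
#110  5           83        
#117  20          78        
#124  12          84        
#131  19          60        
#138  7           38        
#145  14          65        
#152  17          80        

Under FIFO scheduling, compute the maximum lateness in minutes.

33

FIFO (arrival order): #103 #110 #117 #124 #131 #138 #145 #152.
#103: 0→8, due 82, lateness -74
#110: 8→13, due 83, lateness -70
#117: 13→33, due 78, lateness -45
#124: 33→45, due 84, lateness -39
#131: 45→64, due 60, lateness 4
#138: 64→71, due 38, lateness 33
#145: 71→85, due 65, lateness 20
#152: 85→102, due 80, lateness 22
Maximum = 33.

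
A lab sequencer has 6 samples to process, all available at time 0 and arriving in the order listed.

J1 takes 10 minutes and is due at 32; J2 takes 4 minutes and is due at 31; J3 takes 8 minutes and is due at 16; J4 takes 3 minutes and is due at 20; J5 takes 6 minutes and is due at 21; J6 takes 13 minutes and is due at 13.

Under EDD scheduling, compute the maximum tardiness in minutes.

12

EDD (increasing due date): J6 J3 J4 J5 J2 J1.
J6: 0→13, due 13, tardiness 0
J3: 13→21, due 16, tardiness 5
J4: 21→24, due 20, tardiness 4
J5: 24→30, due 21, tardiness 9
J2: 30→34, due 31, tardiness 3
J1: 34→44, due 32, tardiness 12
Maximum = 12.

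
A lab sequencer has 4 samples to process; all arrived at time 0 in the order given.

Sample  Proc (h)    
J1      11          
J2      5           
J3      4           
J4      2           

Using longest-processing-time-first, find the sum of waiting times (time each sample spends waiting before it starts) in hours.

47

LPT (decreasing processing time): J1 J2 J3 J4.
J1: waits 0, runs 0→11
J2: waits 11, runs 11→16
J3: waits 16, runs 16→20
J4: waits 20, runs 20→22
Sum = 0+11+16+20 = 47.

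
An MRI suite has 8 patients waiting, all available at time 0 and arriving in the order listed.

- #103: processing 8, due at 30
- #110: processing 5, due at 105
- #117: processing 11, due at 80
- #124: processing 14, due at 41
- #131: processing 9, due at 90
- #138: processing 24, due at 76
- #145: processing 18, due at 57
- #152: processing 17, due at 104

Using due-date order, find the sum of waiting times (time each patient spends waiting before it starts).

394

EDD (increasing due date): #103 #124 #145 #138 #117 #131 #152 #110.
#103: waits 0, runs 0→8
#124: waits 8, runs 8→22
#145: waits 22, runs 22→40
#138: waits 40, runs 40→64
#117: waits 64, runs 64→75
#131: waits 75, runs 75→84
#152: waits 84, runs 84→101
#110: waits 101, runs 101→106
Sum = 0+8+22+40+64+75+84+101 = 394.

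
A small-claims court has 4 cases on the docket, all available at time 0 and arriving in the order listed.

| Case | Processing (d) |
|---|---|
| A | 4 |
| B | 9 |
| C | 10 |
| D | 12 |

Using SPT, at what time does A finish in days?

SPT (increasing processing time): A B C D.
A: 0→4

4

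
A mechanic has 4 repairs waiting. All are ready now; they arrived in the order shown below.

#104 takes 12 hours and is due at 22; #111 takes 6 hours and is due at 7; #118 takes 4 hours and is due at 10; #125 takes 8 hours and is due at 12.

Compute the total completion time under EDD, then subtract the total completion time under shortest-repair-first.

2

EDD (increasing due date): #111 #118 #125 #104.
#111: 0→6
#118: 6→10
#125: 10→18
#104: 18→30
Sum = 6+10+18+30 = 64.
SPT (increasing processing time): #118 #111 #125 #104.
#118: 0→4
#111: 4→10
#125: 10→18
#104: 18→30
Sum = 4+10+18+30 = 62.
Difference = 64 − 62 = 2.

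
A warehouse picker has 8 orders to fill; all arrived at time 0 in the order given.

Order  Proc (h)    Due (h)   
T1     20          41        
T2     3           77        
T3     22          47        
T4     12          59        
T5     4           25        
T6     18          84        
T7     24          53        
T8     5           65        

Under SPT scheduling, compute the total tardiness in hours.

SPT (increasing processing time): T2 T5 T8 T4 T6 T1 T3 T7.
T2: 0→3, due 77, tardiness 0
T5: 3→7, due 25, tardiness 0
T8: 7→12, due 65, tardiness 0
T4: 12→24, due 59, tardiness 0
T6: 24→42, due 84, tardiness 0
T1: 42→62, due 41, tardiness 21
T3: 62→84, due 47, tardiness 37
T7: 84→108, due 53, tardiness 55
Sum = 0+0+0+0+0+21+37+55 = 113.

113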